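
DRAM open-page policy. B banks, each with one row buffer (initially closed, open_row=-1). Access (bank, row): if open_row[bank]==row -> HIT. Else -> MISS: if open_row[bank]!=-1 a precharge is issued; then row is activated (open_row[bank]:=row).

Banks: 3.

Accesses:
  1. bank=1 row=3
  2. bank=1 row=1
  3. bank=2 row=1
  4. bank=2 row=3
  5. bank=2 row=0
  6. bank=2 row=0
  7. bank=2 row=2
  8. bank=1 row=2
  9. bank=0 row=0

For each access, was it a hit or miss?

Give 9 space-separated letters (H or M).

Acc 1: bank1 row3 -> MISS (open row3); precharges=0
Acc 2: bank1 row1 -> MISS (open row1); precharges=1
Acc 3: bank2 row1 -> MISS (open row1); precharges=1
Acc 4: bank2 row3 -> MISS (open row3); precharges=2
Acc 5: bank2 row0 -> MISS (open row0); precharges=3
Acc 6: bank2 row0 -> HIT
Acc 7: bank2 row2 -> MISS (open row2); precharges=4
Acc 8: bank1 row2 -> MISS (open row2); precharges=5
Acc 9: bank0 row0 -> MISS (open row0); precharges=5

Answer: M M M M M H M M M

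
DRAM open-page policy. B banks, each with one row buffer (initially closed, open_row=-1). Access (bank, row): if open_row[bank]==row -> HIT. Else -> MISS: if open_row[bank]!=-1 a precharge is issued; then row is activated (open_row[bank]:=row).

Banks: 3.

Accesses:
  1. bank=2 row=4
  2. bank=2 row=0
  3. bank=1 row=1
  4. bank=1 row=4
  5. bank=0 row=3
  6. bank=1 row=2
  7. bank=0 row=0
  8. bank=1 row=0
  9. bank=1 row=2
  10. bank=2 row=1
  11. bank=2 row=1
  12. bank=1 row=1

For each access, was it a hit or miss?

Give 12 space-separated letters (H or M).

Acc 1: bank2 row4 -> MISS (open row4); precharges=0
Acc 2: bank2 row0 -> MISS (open row0); precharges=1
Acc 3: bank1 row1 -> MISS (open row1); precharges=1
Acc 4: bank1 row4 -> MISS (open row4); precharges=2
Acc 5: bank0 row3 -> MISS (open row3); precharges=2
Acc 6: bank1 row2 -> MISS (open row2); precharges=3
Acc 7: bank0 row0 -> MISS (open row0); precharges=4
Acc 8: bank1 row0 -> MISS (open row0); precharges=5
Acc 9: bank1 row2 -> MISS (open row2); precharges=6
Acc 10: bank2 row1 -> MISS (open row1); precharges=7
Acc 11: bank2 row1 -> HIT
Acc 12: bank1 row1 -> MISS (open row1); precharges=8

Answer: M M M M M M M M M M H M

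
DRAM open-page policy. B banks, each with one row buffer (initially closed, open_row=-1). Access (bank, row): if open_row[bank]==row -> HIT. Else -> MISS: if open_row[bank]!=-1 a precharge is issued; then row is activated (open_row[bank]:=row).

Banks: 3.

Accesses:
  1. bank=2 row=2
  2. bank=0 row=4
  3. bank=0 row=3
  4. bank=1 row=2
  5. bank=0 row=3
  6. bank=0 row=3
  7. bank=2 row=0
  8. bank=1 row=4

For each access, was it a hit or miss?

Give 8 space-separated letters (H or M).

Acc 1: bank2 row2 -> MISS (open row2); precharges=0
Acc 2: bank0 row4 -> MISS (open row4); precharges=0
Acc 3: bank0 row3 -> MISS (open row3); precharges=1
Acc 4: bank1 row2 -> MISS (open row2); precharges=1
Acc 5: bank0 row3 -> HIT
Acc 6: bank0 row3 -> HIT
Acc 7: bank2 row0 -> MISS (open row0); precharges=2
Acc 8: bank1 row4 -> MISS (open row4); precharges=3

Answer: M M M M H H M M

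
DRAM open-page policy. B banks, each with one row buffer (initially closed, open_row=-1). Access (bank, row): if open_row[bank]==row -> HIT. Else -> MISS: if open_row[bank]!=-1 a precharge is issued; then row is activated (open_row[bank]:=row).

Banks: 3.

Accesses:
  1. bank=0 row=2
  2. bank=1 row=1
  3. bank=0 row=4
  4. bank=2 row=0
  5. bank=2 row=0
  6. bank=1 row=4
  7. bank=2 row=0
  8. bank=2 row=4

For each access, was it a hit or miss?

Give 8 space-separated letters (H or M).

Answer: M M M M H M H M

Derivation:
Acc 1: bank0 row2 -> MISS (open row2); precharges=0
Acc 2: bank1 row1 -> MISS (open row1); precharges=0
Acc 3: bank0 row4 -> MISS (open row4); precharges=1
Acc 4: bank2 row0 -> MISS (open row0); precharges=1
Acc 5: bank2 row0 -> HIT
Acc 6: bank1 row4 -> MISS (open row4); precharges=2
Acc 7: bank2 row0 -> HIT
Acc 8: bank2 row4 -> MISS (open row4); precharges=3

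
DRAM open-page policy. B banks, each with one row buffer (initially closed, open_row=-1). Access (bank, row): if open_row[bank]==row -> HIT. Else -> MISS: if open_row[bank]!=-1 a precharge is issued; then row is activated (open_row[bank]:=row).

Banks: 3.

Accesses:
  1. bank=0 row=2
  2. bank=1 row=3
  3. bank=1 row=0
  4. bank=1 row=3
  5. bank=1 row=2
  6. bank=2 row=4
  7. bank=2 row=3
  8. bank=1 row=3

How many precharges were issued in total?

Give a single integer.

Acc 1: bank0 row2 -> MISS (open row2); precharges=0
Acc 2: bank1 row3 -> MISS (open row3); precharges=0
Acc 3: bank1 row0 -> MISS (open row0); precharges=1
Acc 4: bank1 row3 -> MISS (open row3); precharges=2
Acc 5: bank1 row2 -> MISS (open row2); precharges=3
Acc 6: bank2 row4 -> MISS (open row4); precharges=3
Acc 7: bank2 row3 -> MISS (open row3); precharges=4
Acc 8: bank1 row3 -> MISS (open row3); precharges=5

Answer: 5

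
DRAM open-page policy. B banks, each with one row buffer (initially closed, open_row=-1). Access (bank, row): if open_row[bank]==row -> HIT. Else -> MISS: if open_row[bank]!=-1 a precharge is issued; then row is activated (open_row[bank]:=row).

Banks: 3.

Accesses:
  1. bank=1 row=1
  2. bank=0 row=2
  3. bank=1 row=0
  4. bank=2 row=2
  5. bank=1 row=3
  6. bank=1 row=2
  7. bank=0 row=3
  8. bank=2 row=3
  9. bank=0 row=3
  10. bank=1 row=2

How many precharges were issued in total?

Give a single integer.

Answer: 5

Derivation:
Acc 1: bank1 row1 -> MISS (open row1); precharges=0
Acc 2: bank0 row2 -> MISS (open row2); precharges=0
Acc 3: bank1 row0 -> MISS (open row0); precharges=1
Acc 4: bank2 row2 -> MISS (open row2); precharges=1
Acc 5: bank1 row3 -> MISS (open row3); precharges=2
Acc 6: bank1 row2 -> MISS (open row2); precharges=3
Acc 7: bank0 row3 -> MISS (open row3); precharges=4
Acc 8: bank2 row3 -> MISS (open row3); precharges=5
Acc 9: bank0 row3 -> HIT
Acc 10: bank1 row2 -> HIT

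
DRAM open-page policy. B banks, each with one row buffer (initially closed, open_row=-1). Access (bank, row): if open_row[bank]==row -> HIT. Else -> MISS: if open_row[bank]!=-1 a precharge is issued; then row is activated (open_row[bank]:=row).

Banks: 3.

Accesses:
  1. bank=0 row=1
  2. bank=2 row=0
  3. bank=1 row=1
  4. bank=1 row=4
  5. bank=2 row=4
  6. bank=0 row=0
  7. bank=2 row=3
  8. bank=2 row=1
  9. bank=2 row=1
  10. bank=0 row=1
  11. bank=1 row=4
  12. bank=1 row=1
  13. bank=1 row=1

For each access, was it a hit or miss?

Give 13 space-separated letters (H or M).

Acc 1: bank0 row1 -> MISS (open row1); precharges=0
Acc 2: bank2 row0 -> MISS (open row0); precharges=0
Acc 3: bank1 row1 -> MISS (open row1); precharges=0
Acc 4: bank1 row4 -> MISS (open row4); precharges=1
Acc 5: bank2 row4 -> MISS (open row4); precharges=2
Acc 6: bank0 row0 -> MISS (open row0); precharges=3
Acc 7: bank2 row3 -> MISS (open row3); precharges=4
Acc 8: bank2 row1 -> MISS (open row1); precharges=5
Acc 9: bank2 row1 -> HIT
Acc 10: bank0 row1 -> MISS (open row1); precharges=6
Acc 11: bank1 row4 -> HIT
Acc 12: bank1 row1 -> MISS (open row1); precharges=7
Acc 13: bank1 row1 -> HIT

Answer: M M M M M M M M H M H M H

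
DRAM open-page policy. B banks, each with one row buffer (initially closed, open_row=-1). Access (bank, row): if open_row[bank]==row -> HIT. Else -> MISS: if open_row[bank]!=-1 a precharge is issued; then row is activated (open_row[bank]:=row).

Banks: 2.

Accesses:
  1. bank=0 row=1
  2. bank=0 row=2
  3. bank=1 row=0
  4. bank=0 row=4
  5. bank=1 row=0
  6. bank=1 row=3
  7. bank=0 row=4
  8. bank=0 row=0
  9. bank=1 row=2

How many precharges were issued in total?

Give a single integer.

Acc 1: bank0 row1 -> MISS (open row1); precharges=0
Acc 2: bank0 row2 -> MISS (open row2); precharges=1
Acc 3: bank1 row0 -> MISS (open row0); precharges=1
Acc 4: bank0 row4 -> MISS (open row4); precharges=2
Acc 5: bank1 row0 -> HIT
Acc 6: bank1 row3 -> MISS (open row3); precharges=3
Acc 7: bank0 row4 -> HIT
Acc 8: bank0 row0 -> MISS (open row0); precharges=4
Acc 9: bank1 row2 -> MISS (open row2); precharges=5

Answer: 5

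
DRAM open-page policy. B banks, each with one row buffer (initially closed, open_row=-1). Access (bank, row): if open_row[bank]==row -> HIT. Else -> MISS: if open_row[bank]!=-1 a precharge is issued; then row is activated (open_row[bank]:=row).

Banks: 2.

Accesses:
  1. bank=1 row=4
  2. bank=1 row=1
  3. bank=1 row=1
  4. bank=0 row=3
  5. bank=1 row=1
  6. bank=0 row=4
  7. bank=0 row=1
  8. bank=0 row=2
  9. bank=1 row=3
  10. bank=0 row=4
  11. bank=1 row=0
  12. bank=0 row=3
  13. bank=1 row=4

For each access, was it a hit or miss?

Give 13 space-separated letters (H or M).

Answer: M M H M H M M M M M M M M

Derivation:
Acc 1: bank1 row4 -> MISS (open row4); precharges=0
Acc 2: bank1 row1 -> MISS (open row1); precharges=1
Acc 3: bank1 row1 -> HIT
Acc 4: bank0 row3 -> MISS (open row3); precharges=1
Acc 5: bank1 row1 -> HIT
Acc 6: bank0 row4 -> MISS (open row4); precharges=2
Acc 7: bank0 row1 -> MISS (open row1); precharges=3
Acc 8: bank0 row2 -> MISS (open row2); precharges=4
Acc 9: bank1 row3 -> MISS (open row3); precharges=5
Acc 10: bank0 row4 -> MISS (open row4); precharges=6
Acc 11: bank1 row0 -> MISS (open row0); precharges=7
Acc 12: bank0 row3 -> MISS (open row3); precharges=8
Acc 13: bank1 row4 -> MISS (open row4); precharges=9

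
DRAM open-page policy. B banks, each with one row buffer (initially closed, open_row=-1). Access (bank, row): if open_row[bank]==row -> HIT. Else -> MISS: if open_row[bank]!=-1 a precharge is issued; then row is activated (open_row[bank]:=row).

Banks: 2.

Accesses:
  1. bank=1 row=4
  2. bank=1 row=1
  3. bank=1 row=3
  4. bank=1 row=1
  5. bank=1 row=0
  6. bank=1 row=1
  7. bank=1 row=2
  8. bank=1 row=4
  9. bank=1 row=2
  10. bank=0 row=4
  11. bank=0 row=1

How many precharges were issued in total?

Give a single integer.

Acc 1: bank1 row4 -> MISS (open row4); precharges=0
Acc 2: bank1 row1 -> MISS (open row1); precharges=1
Acc 3: bank1 row3 -> MISS (open row3); precharges=2
Acc 4: bank1 row1 -> MISS (open row1); precharges=3
Acc 5: bank1 row0 -> MISS (open row0); precharges=4
Acc 6: bank1 row1 -> MISS (open row1); precharges=5
Acc 7: bank1 row2 -> MISS (open row2); precharges=6
Acc 8: bank1 row4 -> MISS (open row4); precharges=7
Acc 9: bank1 row2 -> MISS (open row2); precharges=8
Acc 10: bank0 row4 -> MISS (open row4); precharges=8
Acc 11: bank0 row1 -> MISS (open row1); precharges=9

Answer: 9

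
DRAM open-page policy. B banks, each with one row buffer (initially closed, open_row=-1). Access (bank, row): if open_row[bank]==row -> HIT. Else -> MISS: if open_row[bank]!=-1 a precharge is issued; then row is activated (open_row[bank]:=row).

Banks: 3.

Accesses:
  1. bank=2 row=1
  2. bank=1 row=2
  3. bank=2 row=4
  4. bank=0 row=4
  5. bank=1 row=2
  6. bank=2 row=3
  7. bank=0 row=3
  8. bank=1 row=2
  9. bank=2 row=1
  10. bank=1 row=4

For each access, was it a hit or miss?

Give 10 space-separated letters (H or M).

Answer: M M M M H M M H M M

Derivation:
Acc 1: bank2 row1 -> MISS (open row1); precharges=0
Acc 2: bank1 row2 -> MISS (open row2); precharges=0
Acc 3: bank2 row4 -> MISS (open row4); precharges=1
Acc 4: bank0 row4 -> MISS (open row4); precharges=1
Acc 5: bank1 row2 -> HIT
Acc 6: bank2 row3 -> MISS (open row3); precharges=2
Acc 7: bank0 row3 -> MISS (open row3); precharges=3
Acc 8: bank1 row2 -> HIT
Acc 9: bank2 row1 -> MISS (open row1); precharges=4
Acc 10: bank1 row4 -> MISS (open row4); precharges=5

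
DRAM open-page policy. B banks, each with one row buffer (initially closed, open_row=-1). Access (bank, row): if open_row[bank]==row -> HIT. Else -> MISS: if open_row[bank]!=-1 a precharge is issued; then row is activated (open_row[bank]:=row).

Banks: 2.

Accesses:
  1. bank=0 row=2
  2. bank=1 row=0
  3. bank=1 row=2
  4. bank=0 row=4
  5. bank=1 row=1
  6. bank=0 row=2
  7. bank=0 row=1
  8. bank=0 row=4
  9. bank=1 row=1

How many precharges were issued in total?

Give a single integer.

Answer: 6

Derivation:
Acc 1: bank0 row2 -> MISS (open row2); precharges=0
Acc 2: bank1 row0 -> MISS (open row0); precharges=0
Acc 3: bank1 row2 -> MISS (open row2); precharges=1
Acc 4: bank0 row4 -> MISS (open row4); precharges=2
Acc 5: bank1 row1 -> MISS (open row1); precharges=3
Acc 6: bank0 row2 -> MISS (open row2); precharges=4
Acc 7: bank0 row1 -> MISS (open row1); precharges=5
Acc 8: bank0 row4 -> MISS (open row4); precharges=6
Acc 9: bank1 row1 -> HIT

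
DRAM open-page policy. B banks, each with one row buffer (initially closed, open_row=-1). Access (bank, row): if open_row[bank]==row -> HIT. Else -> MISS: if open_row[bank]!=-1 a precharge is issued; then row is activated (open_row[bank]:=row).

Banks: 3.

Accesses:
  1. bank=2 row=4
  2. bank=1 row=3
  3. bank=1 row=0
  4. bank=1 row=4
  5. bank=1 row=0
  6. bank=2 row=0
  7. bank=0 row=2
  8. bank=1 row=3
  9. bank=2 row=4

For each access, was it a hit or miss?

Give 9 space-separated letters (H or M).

Answer: M M M M M M M M M

Derivation:
Acc 1: bank2 row4 -> MISS (open row4); precharges=0
Acc 2: bank1 row3 -> MISS (open row3); precharges=0
Acc 3: bank1 row0 -> MISS (open row0); precharges=1
Acc 4: bank1 row4 -> MISS (open row4); precharges=2
Acc 5: bank1 row0 -> MISS (open row0); precharges=3
Acc 6: bank2 row0 -> MISS (open row0); precharges=4
Acc 7: bank0 row2 -> MISS (open row2); precharges=4
Acc 8: bank1 row3 -> MISS (open row3); precharges=5
Acc 9: bank2 row4 -> MISS (open row4); precharges=6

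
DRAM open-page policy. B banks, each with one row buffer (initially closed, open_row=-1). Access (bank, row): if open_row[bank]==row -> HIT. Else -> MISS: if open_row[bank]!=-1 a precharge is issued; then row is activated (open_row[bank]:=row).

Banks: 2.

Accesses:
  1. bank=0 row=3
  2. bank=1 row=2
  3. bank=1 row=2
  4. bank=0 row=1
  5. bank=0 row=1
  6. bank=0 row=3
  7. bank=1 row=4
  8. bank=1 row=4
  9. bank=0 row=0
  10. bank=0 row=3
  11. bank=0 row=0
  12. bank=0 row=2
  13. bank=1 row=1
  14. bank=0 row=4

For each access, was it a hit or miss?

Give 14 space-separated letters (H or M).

Acc 1: bank0 row3 -> MISS (open row3); precharges=0
Acc 2: bank1 row2 -> MISS (open row2); precharges=0
Acc 3: bank1 row2 -> HIT
Acc 4: bank0 row1 -> MISS (open row1); precharges=1
Acc 5: bank0 row1 -> HIT
Acc 6: bank0 row3 -> MISS (open row3); precharges=2
Acc 7: bank1 row4 -> MISS (open row4); precharges=3
Acc 8: bank1 row4 -> HIT
Acc 9: bank0 row0 -> MISS (open row0); precharges=4
Acc 10: bank0 row3 -> MISS (open row3); precharges=5
Acc 11: bank0 row0 -> MISS (open row0); precharges=6
Acc 12: bank0 row2 -> MISS (open row2); precharges=7
Acc 13: bank1 row1 -> MISS (open row1); precharges=8
Acc 14: bank0 row4 -> MISS (open row4); precharges=9

Answer: M M H M H M M H M M M M M M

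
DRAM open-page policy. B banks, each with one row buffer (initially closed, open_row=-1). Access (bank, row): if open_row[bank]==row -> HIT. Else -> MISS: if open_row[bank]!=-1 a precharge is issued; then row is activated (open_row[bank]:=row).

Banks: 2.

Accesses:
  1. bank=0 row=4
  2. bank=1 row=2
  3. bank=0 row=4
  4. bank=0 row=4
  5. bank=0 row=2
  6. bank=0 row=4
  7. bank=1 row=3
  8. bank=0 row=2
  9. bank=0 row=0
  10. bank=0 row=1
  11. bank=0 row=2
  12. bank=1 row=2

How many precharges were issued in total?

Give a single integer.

Acc 1: bank0 row4 -> MISS (open row4); precharges=0
Acc 2: bank1 row2 -> MISS (open row2); precharges=0
Acc 3: bank0 row4 -> HIT
Acc 4: bank0 row4 -> HIT
Acc 5: bank0 row2 -> MISS (open row2); precharges=1
Acc 6: bank0 row4 -> MISS (open row4); precharges=2
Acc 7: bank1 row3 -> MISS (open row3); precharges=3
Acc 8: bank0 row2 -> MISS (open row2); precharges=4
Acc 9: bank0 row0 -> MISS (open row0); precharges=5
Acc 10: bank0 row1 -> MISS (open row1); precharges=6
Acc 11: bank0 row2 -> MISS (open row2); precharges=7
Acc 12: bank1 row2 -> MISS (open row2); precharges=8

Answer: 8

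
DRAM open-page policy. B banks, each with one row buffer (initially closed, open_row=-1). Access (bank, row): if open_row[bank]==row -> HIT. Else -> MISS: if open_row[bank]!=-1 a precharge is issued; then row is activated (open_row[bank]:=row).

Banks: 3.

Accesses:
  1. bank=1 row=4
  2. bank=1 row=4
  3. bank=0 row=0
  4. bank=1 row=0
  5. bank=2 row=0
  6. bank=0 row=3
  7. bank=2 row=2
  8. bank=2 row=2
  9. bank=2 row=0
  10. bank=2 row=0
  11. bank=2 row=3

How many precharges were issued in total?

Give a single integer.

Acc 1: bank1 row4 -> MISS (open row4); precharges=0
Acc 2: bank1 row4 -> HIT
Acc 3: bank0 row0 -> MISS (open row0); precharges=0
Acc 4: bank1 row0 -> MISS (open row0); precharges=1
Acc 5: bank2 row0 -> MISS (open row0); precharges=1
Acc 6: bank0 row3 -> MISS (open row3); precharges=2
Acc 7: bank2 row2 -> MISS (open row2); precharges=3
Acc 8: bank2 row2 -> HIT
Acc 9: bank2 row0 -> MISS (open row0); precharges=4
Acc 10: bank2 row0 -> HIT
Acc 11: bank2 row3 -> MISS (open row3); precharges=5

Answer: 5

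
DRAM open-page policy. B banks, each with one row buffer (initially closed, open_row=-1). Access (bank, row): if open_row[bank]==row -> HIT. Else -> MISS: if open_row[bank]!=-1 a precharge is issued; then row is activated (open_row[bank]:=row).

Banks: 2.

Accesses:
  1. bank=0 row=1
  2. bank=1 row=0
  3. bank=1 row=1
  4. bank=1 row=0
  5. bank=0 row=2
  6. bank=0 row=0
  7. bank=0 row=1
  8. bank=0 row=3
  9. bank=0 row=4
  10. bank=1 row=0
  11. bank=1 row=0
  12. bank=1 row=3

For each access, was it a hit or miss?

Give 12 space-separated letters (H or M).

Acc 1: bank0 row1 -> MISS (open row1); precharges=0
Acc 2: bank1 row0 -> MISS (open row0); precharges=0
Acc 3: bank1 row1 -> MISS (open row1); precharges=1
Acc 4: bank1 row0 -> MISS (open row0); precharges=2
Acc 5: bank0 row2 -> MISS (open row2); precharges=3
Acc 6: bank0 row0 -> MISS (open row0); precharges=4
Acc 7: bank0 row1 -> MISS (open row1); precharges=5
Acc 8: bank0 row3 -> MISS (open row3); precharges=6
Acc 9: bank0 row4 -> MISS (open row4); precharges=7
Acc 10: bank1 row0 -> HIT
Acc 11: bank1 row0 -> HIT
Acc 12: bank1 row3 -> MISS (open row3); precharges=8

Answer: M M M M M M M M M H H M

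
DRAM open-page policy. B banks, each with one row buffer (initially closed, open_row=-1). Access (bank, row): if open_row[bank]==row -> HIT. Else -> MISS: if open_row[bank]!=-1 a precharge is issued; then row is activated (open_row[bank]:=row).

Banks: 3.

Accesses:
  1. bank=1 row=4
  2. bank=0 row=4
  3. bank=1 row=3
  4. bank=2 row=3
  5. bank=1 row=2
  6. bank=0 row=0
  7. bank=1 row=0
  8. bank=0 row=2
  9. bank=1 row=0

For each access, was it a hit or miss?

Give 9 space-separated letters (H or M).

Acc 1: bank1 row4 -> MISS (open row4); precharges=0
Acc 2: bank0 row4 -> MISS (open row4); precharges=0
Acc 3: bank1 row3 -> MISS (open row3); precharges=1
Acc 4: bank2 row3 -> MISS (open row3); precharges=1
Acc 5: bank1 row2 -> MISS (open row2); precharges=2
Acc 6: bank0 row0 -> MISS (open row0); precharges=3
Acc 7: bank1 row0 -> MISS (open row0); precharges=4
Acc 8: bank0 row2 -> MISS (open row2); precharges=5
Acc 9: bank1 row0 -> HIT

Answer: M M M M M M M M H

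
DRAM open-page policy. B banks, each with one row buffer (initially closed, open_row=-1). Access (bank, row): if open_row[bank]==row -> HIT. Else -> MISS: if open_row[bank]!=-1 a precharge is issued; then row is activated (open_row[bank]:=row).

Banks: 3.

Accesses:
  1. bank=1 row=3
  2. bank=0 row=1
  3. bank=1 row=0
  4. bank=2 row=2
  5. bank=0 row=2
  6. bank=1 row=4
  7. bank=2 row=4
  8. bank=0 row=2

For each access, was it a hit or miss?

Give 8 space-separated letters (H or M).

Answer: M M M M M M M H

Derivation:
Acc 1: bank1 row3 -> MISS (open row3); precharges=0
Acc 2: bank0 row1 -> MISS (open row1); precharges=0
Acc 3: bank1 row0 -> MISS (open row0); precharges=1
Acc 4: bank2 row2 -> MISS (open row2); precharges=1
Acc 5: bank0 row2 -> MISS (open row2); precharges=2
Acc 6: bank1 row4 -> MISS (open row4); precharges=3
Acc 7: bank2 row4 -> MISS (open row4); precharges=4
Acc 8: bank0 row2 -> HIT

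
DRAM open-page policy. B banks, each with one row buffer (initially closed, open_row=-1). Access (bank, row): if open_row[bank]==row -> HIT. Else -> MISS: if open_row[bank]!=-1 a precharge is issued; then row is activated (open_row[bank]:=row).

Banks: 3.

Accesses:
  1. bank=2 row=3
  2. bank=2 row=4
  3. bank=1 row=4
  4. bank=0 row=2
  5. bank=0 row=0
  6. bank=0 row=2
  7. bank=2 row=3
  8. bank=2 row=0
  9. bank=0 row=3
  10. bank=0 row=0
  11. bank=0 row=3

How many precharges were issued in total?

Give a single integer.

Acc 1: bank2 row3 -> MISS (open row3); precharges=0
Acc 2: bank2 row4 -> MISS (open row4); precharges=1
Acc 3: bank1 row4 -> MISS (open row4); precharges=1
Acc 4: bank0 row2 -> MISS (open row2); precharges=1
Acc 5: bank0 row0 -> MISS (open row0); precharges=2
Acc 6: bank0 row2 -> MISS (open row2); precharges=3
Acc 7: bank2 row3 -> MISS (open row3); precharges=4
Acc 8: bank2 row0 -> MISS (open row0); precharges=5
Acc 9: bank0 row3 -> MISS (open row3); precharges=6
Acc 10: bank0 row0 -> MISS (open row0); precharges=7
Acc 11: bank0 row3 -> MISS (open row3); precharges=8

Answer: 8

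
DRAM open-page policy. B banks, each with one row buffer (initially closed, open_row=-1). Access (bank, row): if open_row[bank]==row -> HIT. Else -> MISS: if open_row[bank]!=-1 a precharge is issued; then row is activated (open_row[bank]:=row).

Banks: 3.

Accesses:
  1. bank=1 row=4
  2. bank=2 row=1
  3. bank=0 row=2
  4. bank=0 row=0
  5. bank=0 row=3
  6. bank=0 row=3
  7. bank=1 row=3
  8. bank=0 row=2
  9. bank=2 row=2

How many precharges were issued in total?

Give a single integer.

Acc 1: bank1 row4 -> MISS (open row4); precharges=0
Acc 2: bank2 row1 -> MISS (open row1); precharges=0
Acc 3: bank0 row2 -> MISS (open row2); precharges=0
Acc 4: bank0 row0 -> MISS (open row0); precharges=1
Acc 5: bank0 row3 -> MISS (open row3); precharges=2
Acc 6: bank0 row3 -> HIT
Acc 7: bank1 row3 -> MISS (open row3); precharges=3
Acc 8: bank0 row2 -> MISS (open row2); precharges=4
Acc 9: bank2 row2 -> MISS (open row2); precharges=5

Answer: 5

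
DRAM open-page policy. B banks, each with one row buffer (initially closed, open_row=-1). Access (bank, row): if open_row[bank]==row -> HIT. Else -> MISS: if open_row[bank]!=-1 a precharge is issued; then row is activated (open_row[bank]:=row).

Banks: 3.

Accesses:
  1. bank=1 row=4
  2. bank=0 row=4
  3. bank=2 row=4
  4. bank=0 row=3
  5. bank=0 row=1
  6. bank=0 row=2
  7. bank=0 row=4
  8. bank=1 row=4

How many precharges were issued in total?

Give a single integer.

Acc 1: bank1 row4 -> MISS (open row4); precharges=0
Acc 2: bank0 row4 -> MISS (open row4); precharges=0
Acc 3: bank2 row4 -> MISS (open row4); precharges=0
Acc 4: bank0 row3 -> MISS (open row3); precharges=1
Acc 5: bank0 row1 -> MISS (open row1); precharges=2
Acc 6: bank0 row2 -> MISS (open row2); precharges=3
Acc 7: bank0 row4 -> MISS (open row4); precharges=4
Acc 8: bank1 row4 -> HIT

Answer: 4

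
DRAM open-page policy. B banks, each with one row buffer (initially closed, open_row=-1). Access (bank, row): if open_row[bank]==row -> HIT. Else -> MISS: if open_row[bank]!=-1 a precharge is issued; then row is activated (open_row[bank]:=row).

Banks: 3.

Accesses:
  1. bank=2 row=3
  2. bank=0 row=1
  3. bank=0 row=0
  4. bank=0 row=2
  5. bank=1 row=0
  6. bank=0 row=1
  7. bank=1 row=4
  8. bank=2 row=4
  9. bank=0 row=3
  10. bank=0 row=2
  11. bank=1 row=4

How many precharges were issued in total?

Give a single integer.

Acc 1: bank2 row3 -> MISS (open row3); precharges=0
Acc 2: bank0 row1 -> MISS (open row1); precharges=0
Acc 3: bank0 row0 -> MISS (open row0); precharges=1
Acc 4: bank0 row2 -> MISS (open row2); precharges=2
Acc 5: bank1 row0 -> MISS (open row0); precharges=2
Acc 6: bank0 row1 -> MISS (open row1); precharges=3
Acc 7: bank1 row4 -> MISS (open row4); precharges=4
Acc 8: bank2 row4 -> MISS (open row4); precharges=5
Acc 9: bank0 row3 -> MISS (open row3); precharges=6
Acc 10: bank0 row2 -> MISS (open row2); precharges=7
Acc 11: bank1 row4 -> HIT

Answer: 7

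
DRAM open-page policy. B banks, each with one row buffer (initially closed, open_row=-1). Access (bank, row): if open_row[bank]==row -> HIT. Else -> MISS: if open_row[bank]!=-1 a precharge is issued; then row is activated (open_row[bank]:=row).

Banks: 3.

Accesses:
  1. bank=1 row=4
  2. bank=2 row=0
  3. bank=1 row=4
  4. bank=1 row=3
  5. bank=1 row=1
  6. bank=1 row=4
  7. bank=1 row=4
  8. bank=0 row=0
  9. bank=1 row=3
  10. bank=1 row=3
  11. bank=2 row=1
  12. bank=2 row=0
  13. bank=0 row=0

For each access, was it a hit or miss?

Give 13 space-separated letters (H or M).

Acc 1: bank1 row4 -> MISS (open row4); precharges=0
Acc 2: bank2 row0 -> MISS (open row0); precharges=0
Acc 3: bank1 row4 -> HIT
Acc 4: bank1 row3 -> MISS (open row3); precharges=1
Acc 5: bank1 row1 -> MISS (open row1); precharges=2
Acc 6: bank1 row4 -> MISS (open row4); precharges=3
Acc 7: bank1 row4 -> HIT
Acc 8: bank0 row0 -> MISS (open row0); precharges=3
Acc 9: bank1 row3 -> MISS (open row3); precharges=4
Acc 10: bank1 row3 -> HIT
Acc 11: bank2 row1 -> MISS (open row1); precharges=5
Acc 12: bank2 row0 -> MISS (open row0); precharges=6
Acc 13: bank0 row0 -> HIT

Answer: M M H M M M H M M H M M H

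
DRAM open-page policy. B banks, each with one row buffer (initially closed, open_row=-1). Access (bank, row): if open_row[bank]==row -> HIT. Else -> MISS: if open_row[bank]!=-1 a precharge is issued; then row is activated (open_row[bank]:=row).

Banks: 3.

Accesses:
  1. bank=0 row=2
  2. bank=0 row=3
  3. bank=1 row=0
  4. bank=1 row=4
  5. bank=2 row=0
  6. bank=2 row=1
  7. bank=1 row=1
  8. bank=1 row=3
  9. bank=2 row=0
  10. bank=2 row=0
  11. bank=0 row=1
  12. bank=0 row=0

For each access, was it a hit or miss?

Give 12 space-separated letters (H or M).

Answer: M M M M M M M M M H M M

Derivation:
Acc 1: bank0 row2 -> MISS (open row2); precharges=0
Acc 2: bank0 row3 -> MISS (open row3); precharges=1
Acc 3: bank1 row0 -> MISS (open row0); precharges=1
Acc 4: bank1 row4 -> MISS (open row4); precharges=2
Acc 5: bank2 row0 -> MISS (open row0); precharges=2
Acc 6: bank2 row1 -> MISS (open row1); precharges=3
Acc 7: bank1 row1 -> MISS (open row1); precharges=4
Acc 8: bank1 row3 -> MISS (open row3); precharges=5
Acc 9: bank2 row0 -> MISS (open row0); precharges=6
Acc 10: bank2 row0 -> HIT
Acc 11: bank0 row1 -> MISS (open row1); precharges=7
Acc 12: bank0 row0 -> MISS (open row0); precharges=8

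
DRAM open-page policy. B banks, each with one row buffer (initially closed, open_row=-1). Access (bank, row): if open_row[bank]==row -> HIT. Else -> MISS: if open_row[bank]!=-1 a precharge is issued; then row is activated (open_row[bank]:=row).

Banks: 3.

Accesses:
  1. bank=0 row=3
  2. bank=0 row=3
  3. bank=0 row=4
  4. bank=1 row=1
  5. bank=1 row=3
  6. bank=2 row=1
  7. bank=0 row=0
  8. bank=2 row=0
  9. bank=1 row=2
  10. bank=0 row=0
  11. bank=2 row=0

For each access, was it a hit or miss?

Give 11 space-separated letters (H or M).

Answer: M H M M M M M M M H H

Derivation:
Acc 1: bank0 row3 -> MISS (open row3); precharges=0
Acc 2: bank0 row3 -> HIT
Acc 3: bank0 row4 -> MISS (open row4); precharges=1
Acc 4: bank1 row1 -> MISS (open row1); precharges=1
Acc 5: bank1 row3 -> MISS (open row3); precharges=2
Acc 6: bank2 row1 -> MISS (open row1); precharges=2
Acc 7: bank0 row0 -> MISS (open row0); precharges=3
Acc 8: bank2 row0 -> MISS (open row0); precharges=4
Acc 9: bank1 row2 -> MISS (open row2); precharges=5
Acc 10: bank0 row0 -> HIT
Acc 11: bank2 row0 -> HIT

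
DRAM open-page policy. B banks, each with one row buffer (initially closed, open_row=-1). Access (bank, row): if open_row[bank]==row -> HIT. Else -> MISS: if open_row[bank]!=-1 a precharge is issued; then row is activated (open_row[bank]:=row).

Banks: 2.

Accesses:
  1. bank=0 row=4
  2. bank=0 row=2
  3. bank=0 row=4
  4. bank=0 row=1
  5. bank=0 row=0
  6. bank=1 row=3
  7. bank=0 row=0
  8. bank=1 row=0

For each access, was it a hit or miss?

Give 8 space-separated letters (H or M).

Answer: M M M M M M H M

Derivation:
Acc 1: bank0 row4 -> MISS (open row4); precharges=0
Acc 2: bank0 row2 -> MISS (open row2); precharges=1
Acc 3: bank0 row4 -> MISS (open row4); precharges=2
Acc 4: bank0 row1 -> MISS (open row1); precharges=3
Acc 5: bank0 row0 -> MISS (open row0); precharges=4
Acc 6: bank1 row3 -> MISS (open row3); precharges=4
Acc 7: bank0 row0 -> HIT
Acc 8: bank1 row0 -> MISS (open row0); precharges=5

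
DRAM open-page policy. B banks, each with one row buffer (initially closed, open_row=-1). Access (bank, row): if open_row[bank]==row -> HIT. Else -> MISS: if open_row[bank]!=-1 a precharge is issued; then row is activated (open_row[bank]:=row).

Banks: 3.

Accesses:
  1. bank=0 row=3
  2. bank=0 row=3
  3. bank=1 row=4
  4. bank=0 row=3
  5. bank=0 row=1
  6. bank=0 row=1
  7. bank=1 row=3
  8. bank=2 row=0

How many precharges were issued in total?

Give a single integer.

Answer: 2

Derivation:
Acc 1: bank0 row3 -> MISS (open row3); precharges=0
Acc 2: bank0 row3 -> HIT
Acc 3: bank1 row4 -> MISS (open row4); precharges=0
Acc 4: bank0 row3 -> HIT
Acc 5: bank0 row1 -> MISS (open row1); precharges=1
Acc 6: bank0 row1 -> HIT
Acc 7: bank1 row3 -> MISS (open row3); precharges=2
Acc 8: bank2 row0 -> MISS (open row0); precharges=2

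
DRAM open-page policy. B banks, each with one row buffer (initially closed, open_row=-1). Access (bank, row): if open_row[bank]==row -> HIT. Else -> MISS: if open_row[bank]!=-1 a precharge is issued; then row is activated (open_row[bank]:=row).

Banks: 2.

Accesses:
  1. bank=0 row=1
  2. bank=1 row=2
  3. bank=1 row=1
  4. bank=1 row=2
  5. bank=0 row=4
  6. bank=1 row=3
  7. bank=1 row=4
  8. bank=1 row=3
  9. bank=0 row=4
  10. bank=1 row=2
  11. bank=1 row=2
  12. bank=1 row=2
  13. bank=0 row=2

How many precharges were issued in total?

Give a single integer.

Answer: 8

Derivation:
Acc 1: bank0 row1 -> MISS (open row1); precharges=0
Acc 2: bank1 row2 -> MISS (open row2); precharges=0
Acc 3: bank1 row1 -> MISS (open row1); precharges=1
Acc 4: bank1 row2 -> MISS (open row2); precharges=2
Acc 5: bank0 row4 -> MISS (open row4); precharges=3
Acc 6: bank1 row3 -> MISS (open row3); precharges=4
Acc 7: bank1 row4 -> MISS (open row4); precharges=5
Acc 8: bank1 row3 -> MISS (open row3); precharges=6
Acc 9: bank0 row4 -> HIT
Acc 10: bank1 row2 -> MISS (open row2); precharges=7
Acc 11: bank1 row2 -> HIT
Acc 12: bank1 row2 -> HIT
Acc 13: bank0 row2 -> MISS (open row2); precharges=8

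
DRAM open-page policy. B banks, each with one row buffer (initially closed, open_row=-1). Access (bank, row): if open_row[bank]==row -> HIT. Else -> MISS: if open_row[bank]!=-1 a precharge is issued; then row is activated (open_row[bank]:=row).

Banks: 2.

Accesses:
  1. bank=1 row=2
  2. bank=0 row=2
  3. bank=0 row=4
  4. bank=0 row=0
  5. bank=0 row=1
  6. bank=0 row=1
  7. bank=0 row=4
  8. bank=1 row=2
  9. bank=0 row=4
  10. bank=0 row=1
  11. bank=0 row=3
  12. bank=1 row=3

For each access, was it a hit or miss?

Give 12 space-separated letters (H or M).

Answer: M M M M M H M H H M M M

Derivation:
Acc 1: bank1 row2 -> MISS (open row2); precharges=0
Acc 2: bank0 row2 -> MISS (open row2); precharges=0
Acc 3: bank0 row4 -> MISS (open row4); precharges=1
Acc 4: bank0 row0 -> MISS (open row0); precharges=2
Acc 5: bank0 row1 -> MISS (open row1); precharges=3
Acc 6: bank0 row1 -> HIT
Acc 7: bank0 row4 -> MISS (open row4); precharges=4
Acc 8: bank1 row2 -> HIT
Acc 9: bank0 row4 -> HIT
Acc 10: bank0 row1 -> MISS (open row1); precharges=5
Acc 11: bank0 row3 -> MISS (open row3); precharges=6
Acc 12: bank1 row3 -> MISS (open row3); precharges=7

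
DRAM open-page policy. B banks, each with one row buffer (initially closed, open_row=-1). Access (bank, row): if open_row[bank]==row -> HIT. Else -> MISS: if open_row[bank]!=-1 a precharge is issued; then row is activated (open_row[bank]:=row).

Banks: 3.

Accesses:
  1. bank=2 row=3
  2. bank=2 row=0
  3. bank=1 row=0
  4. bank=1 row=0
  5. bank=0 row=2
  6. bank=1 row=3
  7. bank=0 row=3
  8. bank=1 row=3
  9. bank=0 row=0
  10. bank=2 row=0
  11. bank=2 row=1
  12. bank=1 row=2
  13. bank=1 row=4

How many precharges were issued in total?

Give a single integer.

Acc 1: bank2 row3 -> MISS (open row3); precharges=0
Acc 2: bank2 row0 -> MISS (open row0); precharges=1
Acc 3: bank1 row0 -> MISS (open row0); precharges=1
Acc 4: bank1 row0 -> HIT
Acc 5: bank0 row2 -> MISS (open row2); precharges=1
Acc 6: bank1 row3 -> MISS (open row3); precharges=2
Acc 7: bank0 row3 -> MISS (open row3); precharges=3
Acc 8: bank1 row3 -> HIT
Acc 9: bank0 row0 -> MISS (open row0); precharges=4
Acc 10: bank2 row0 -> HIT
Acc 11: bank2 row1 -> MISS (open row1); precharges=5
Acc 12: bank1 row2 -> MISS (open row2); precharges=6
Acc 13: bank1 row4 -> MISS (open row4); precharges=7

Answer: 7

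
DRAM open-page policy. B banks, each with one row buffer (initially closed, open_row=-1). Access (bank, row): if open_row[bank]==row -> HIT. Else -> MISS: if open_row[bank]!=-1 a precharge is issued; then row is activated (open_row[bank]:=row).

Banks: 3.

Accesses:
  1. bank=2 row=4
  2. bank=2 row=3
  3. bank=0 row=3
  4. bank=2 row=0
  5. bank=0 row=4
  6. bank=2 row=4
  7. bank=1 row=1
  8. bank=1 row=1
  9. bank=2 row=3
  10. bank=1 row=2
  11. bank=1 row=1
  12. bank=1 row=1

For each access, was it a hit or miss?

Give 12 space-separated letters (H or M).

Acc 1: bank2 row4 -> MISS (open row4); precharges=0
Acc 2: bank2 row3 -> MISS (open row3); precharges=1
Acc 3: bank0 row3 -> MISS (open row3); precharges=1
Acc 4: bank2 row0 -> MISS (open row0); precharges=2
Acc 5: bank0 row4 -> MISS (open row4); precharges=3
Acc 6: bank2 row4 -> MISS (open row4); precharges=4
Acc 7: bank1 row1 -> MISS (open row1); precharges=4
Acc 8: bank1 row1 -> HIT
Acc 9: bank2 row3 -> MISS (open row3); precharges=5
Acc 10: bank1 row2 -> MISS (open row2); precharges=6
Acc 11: bank1 row1 -> MISS (open row1); precharges=7
Acc 12: bank1 row1 -> HIT

Answer: M M M M M M M H M M M H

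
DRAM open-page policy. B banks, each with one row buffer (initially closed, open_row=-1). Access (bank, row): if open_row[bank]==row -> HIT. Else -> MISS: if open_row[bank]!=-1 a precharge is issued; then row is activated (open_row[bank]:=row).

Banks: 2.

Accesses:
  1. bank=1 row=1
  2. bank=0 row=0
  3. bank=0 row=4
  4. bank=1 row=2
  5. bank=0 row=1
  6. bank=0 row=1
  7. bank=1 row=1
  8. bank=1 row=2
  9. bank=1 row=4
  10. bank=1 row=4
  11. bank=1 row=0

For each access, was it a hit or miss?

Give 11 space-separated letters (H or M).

Acc 1: bank1 row1 -> MISS (open row1); precharges=0
Acc 2: bank0 row0 -> MISS (open row0); precharges=0
Acc 3: bank0 row4 -> MISS (open row4); precharges=1
Acc 4: bank1 row2 -> MISS (open row2); precharges=2
Acc 5: bank0 row1 -> MISS (open row1); precharges=3
Acc 6: bank0 row1 -> HIT
Acc 7: bank1 row1 -> MISS (open row1); precharges=4
Acc 8: bank1 row2 -> MISS (open row2); precharges=5
Acc 9: bank1 row4 -> MISS (open row4); precharges=6
Acc 10: bank1 row4 -> HIT
Acc 11: bank1 row0 -> MISS (open row0); precharges=7

Answer: M M M M M H M M M H M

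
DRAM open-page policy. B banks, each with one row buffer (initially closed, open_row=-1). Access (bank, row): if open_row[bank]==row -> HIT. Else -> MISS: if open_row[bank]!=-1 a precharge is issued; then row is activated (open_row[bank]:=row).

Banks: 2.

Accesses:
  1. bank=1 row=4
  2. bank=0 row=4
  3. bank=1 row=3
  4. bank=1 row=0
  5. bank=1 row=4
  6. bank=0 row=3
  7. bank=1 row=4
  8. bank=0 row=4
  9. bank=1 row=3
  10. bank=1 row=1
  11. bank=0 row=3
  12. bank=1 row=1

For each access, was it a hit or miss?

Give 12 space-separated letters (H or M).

Answer: M M M M M M H M M M M H

Derivation:
Acc 1: bank1 row4 -> MISS (open row4); precharges=0
Acc 2: bank0 row4 -> MISS (open row4); precharges=0
Acc 3: bank1 row3 -> MISS (open row3); precharges=1
Acc 4: bank1 row0 -> MISS (open row0); precharges=2
Acc 5: bank1 row4 -> MISS (open row4); precharges=3
Acc 6: bank0 row3 -> MISS (open row3); precharges=4
Acc 7: bank1 row4 -> HIT
Acc 8: bank0 row4 -> MISS (open row4); precharges=5
Acc 9: bank1 row3 -> MISS (open row3); precharges=6
Acc 10: bank1 row1 -> MISS (open row1); precharges=7
Acc 11: bank0 row3 -> MISS (open row3); precharges=8
Acc 12: bank1 row1 -> HIT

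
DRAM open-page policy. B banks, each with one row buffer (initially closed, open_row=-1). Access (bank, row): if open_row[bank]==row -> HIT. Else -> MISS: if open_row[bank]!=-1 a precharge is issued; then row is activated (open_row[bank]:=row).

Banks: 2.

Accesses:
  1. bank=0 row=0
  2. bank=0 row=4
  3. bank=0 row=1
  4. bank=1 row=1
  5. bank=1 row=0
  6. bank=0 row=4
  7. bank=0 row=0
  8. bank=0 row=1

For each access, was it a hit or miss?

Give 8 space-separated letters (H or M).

Answer: M M M M M M M M

Derivation:
Acc 1: bank0 row0 -> MISS (open row0); precharges=0
Acc 2: bank0 row4 -> MISS (open row4); precharges=1
Acc 3: bank0 row1 -> MISS (open row1); precharges=2
Acc 4: bank1 row1 -> MISS (open row1); precharges=2
Acc 5: bank1 row0 -> MISS (open row0); precharges=3
Acc 6: bank0 row4 -> MISS (open row4); precharges=4
Acc 7: bank0 row0 -> MISS (open row0); precharges=5
Acc 8: bank0 row1 -> MISS (open row1); precharges=6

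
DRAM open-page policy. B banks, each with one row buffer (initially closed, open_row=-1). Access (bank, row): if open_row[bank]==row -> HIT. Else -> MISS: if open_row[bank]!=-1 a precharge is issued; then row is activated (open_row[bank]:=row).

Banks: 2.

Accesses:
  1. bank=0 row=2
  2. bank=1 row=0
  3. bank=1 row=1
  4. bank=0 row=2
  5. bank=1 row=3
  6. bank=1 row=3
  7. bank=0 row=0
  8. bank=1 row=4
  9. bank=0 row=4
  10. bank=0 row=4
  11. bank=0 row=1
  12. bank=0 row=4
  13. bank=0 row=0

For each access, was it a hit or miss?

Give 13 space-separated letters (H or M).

Answer: M M M H M H M M M H M M M

Derivation:
Acc 1: bank0 row2 -> MISS (open row2); precharges=0
Acc 2: bank1 row0 -> MISS (open row0); precharges=0
Acc 3: bank1 row1 -> MISS (open row1); precharges=1
Acc 4: bank0 row2 -> HIT
Acc 5: bank1 row3 -> MISS (open row3); precharges=2
Acc 6: bank1 row3 -> HIT
Acc 7: bank0 row0 -> MISS (open row0); precharges=3
Acc 8: bank1 row4 -> MISS (open row4); precharges=4
Acc 9: bank0 row4 -> MISS (open row4); precharges=5
Acc 10: bank0 row4 -> HIT
Acc 11: bank0 row1 -> MISS (open row1); precharges=6
Acc 12: bank0 row4 -> MISS (open row4); precharges=7
Acc 13: bank0 row0 -> MISS (open row0); precharges=8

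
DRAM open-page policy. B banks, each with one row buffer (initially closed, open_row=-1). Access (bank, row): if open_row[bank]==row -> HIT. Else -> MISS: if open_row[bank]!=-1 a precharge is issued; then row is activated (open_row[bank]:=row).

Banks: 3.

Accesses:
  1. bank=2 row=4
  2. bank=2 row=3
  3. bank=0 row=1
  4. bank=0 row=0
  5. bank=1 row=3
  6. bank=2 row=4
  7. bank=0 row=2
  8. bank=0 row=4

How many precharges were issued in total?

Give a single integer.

Acc 1: bank2 row4 -> MISS (open row4); precharges=0
Acc 2: bank2 row3 -> MISS (open row3); precharges=1
Acc 3: bank0 row1 -> MISS (open row1); precharges=1
Acc 4: bank0 row0 -> MISS (open row0); precharges=2
Acc 5: bank1 row3 -> MISS (open row3); precharges=2
Acc 6: bank2 row4 -> MISS (open row4); precharges=3
Acc 7: bank0 row2 -> MISS (open row2); precharges=4
Acc 8: bank0 row4 -> MISS (open row4); precharges=5

Answer: 5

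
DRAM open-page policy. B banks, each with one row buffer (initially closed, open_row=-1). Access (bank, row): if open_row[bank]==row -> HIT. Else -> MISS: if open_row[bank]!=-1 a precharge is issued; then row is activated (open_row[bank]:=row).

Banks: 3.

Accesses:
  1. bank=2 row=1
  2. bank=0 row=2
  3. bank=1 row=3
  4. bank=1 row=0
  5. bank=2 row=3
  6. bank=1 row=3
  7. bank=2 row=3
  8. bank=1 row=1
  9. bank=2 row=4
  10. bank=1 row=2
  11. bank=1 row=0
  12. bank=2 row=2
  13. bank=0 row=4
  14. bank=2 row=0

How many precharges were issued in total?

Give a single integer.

Answer: 10

Derivation:
Acc 1: bank2 row1 -> MISS (open row1); precharges=0
Acc 2: bank0 row2 -> MISS (open row2); precharges=0
Acc 3: bank1 row3 -> MISS (open row3); precharges=0
Acc 4: bank1 row0 -> MISS (open row0); precharges=1
Acc 5: bank2 row3 -> MISS (open row3); precharges=2
Acc 6: bank1 row3 -> MISS (open row3); precharges=3
Acc 7: bank2 row3 -> HIT
Acc 8: bank1 row1 -> MISS (open row1); precharges=4
Acc 9: bank2 row4 -> MISS (open row4); precharges=5
Acc 10: bank1 row2 -> MISS (open row2); precharges=6
Acc 11: bank1 row0 -> MISS (open row0); precharges=7
Acc 12: bank2 row2 -> MISS (open row2); precharges=8
Acc 13: bank0 row4 -> MISS (open row4); precharges=9
Acc 14: bank2 row0 -> MISS (open row0); precharges=10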